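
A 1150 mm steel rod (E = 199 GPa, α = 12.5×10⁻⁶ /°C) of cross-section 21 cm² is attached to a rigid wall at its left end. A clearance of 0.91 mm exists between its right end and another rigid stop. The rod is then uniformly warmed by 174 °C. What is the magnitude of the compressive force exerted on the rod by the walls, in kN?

P ≈ 578 kN

If the wall were absent the rod would grow by αΔT L = 12.5×10⁻⁶ × 174 × 1150 = 2.501 mm.
After closing the 0.91 mm clearance, 2.501 − 0.91 = 1.591 mm of expansion remains to be suppressed by the wall.
Compatibility: PL/(AE) = 1.591 mm, so σ = P/A = E × (1.591/1150) = 275.4 MPa.
Force on the wall = σA = 275.4 × 2100 mm² = 578.2 kN.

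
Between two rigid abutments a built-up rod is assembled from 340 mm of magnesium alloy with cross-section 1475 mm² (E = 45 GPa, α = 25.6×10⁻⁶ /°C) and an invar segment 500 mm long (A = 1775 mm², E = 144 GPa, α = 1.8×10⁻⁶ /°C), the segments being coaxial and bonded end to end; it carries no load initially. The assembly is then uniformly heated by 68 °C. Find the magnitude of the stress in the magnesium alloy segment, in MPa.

If the supports were absent, the total length change would be Σ αᵢΔT Lᵢ = 25.6×10⁻⁶×68×340 + 1.8×10⁻⁶×68×500 = 0.6531 mm.
The rigid supports impose zero overall length change; the single axial force P common to all segments must satisfy P Σ Lᵢ/(AᵢEᵢ) = δ_free.
Σ Lᵢ/(AᵢEᵢ) = 340/(1475×45×10³) + 500/(1775×144×10³) = 7.079×10⁻⁶ mm/N.
So P = 0.6531 / 7.079×10⁻⁶ = 92.26 kN, compressive.
σ_{magnesium alloy} = P / A = 92260 / 1475 = 62.55 MPa.

σ ≈ 62.5 MPa (compressive)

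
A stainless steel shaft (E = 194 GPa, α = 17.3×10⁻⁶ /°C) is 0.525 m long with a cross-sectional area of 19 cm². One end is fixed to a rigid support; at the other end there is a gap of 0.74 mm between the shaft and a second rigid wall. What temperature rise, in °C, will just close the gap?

Contact occurs when the free expansion equals the gap: αΔT L = 0.74 mm.
ΔT = 0.74 / (17.3×10⁻⁶ × 525) = 81.48 °C.

ΔT ≈ 81.5 °C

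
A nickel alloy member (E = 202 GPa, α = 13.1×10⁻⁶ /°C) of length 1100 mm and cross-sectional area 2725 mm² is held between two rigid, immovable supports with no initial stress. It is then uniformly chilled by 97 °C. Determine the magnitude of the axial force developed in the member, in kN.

P ≈ 699 kN (tensile)

The ends cannot move, so σ = EαΔT = 202×10³ × 13.1×10⁻⁶ × 97 = 256.7 MPa.
P = AEαΔT = 2725 × 202×10³ × 13.1×10⁻⁶ × 97 = 699.5 kN (tensile).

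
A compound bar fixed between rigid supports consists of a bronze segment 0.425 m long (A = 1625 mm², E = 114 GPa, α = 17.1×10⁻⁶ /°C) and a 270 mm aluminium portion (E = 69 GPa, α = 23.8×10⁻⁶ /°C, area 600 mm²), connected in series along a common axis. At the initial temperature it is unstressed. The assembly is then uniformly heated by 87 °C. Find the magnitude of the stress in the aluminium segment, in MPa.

σ ≈ 225 MPa (compressive)

If the supports were absent, the total length change would be Σ αᵢΔT Lᵢ = 17.1×10⁻⁶×87×425 + 23.8×10⁻⁶×87×270 = 1.191 mm.
Since the ends are fixed, an axial force P builds up, equal in every segment, with P · Σ Lᵢ/(AᵢEᵢ) = δ_free.
Σ Lᵢ/(AᵢEᵢ) = 425/(1625×114×10³) + 270/(600×69×10³) = 8.816×10⁻⁶ mm/N.
P = 1.191 / 8.816×10⁻⁶ = 135100 N = 135.1 kN, compressive.
σ_{aluminium} = P / A = 135100 / 600 = 225.2 MPa.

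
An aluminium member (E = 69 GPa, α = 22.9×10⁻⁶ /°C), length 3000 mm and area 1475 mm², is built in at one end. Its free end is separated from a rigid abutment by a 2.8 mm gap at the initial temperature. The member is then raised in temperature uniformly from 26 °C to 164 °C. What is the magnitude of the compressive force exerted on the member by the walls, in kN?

If the wall were absent the member would grow by αΔT L = 22.9×10⁻⁶ × 138 × 3000 = 9.481 mm.
This exceeds the 2.8 mm gap, so the wall pushes back. The portion of expansion that must be recovered elastically is δ_free − gap = 9.481 − 2.8 = 6.681 mm.
So σ = E(δ_free − g)/L = 69×10³ × 6.681/3000 = 153.7 MPa.
P = σA = 153.7 × 1475 = 226.6 kN.

P ≈ 227 kN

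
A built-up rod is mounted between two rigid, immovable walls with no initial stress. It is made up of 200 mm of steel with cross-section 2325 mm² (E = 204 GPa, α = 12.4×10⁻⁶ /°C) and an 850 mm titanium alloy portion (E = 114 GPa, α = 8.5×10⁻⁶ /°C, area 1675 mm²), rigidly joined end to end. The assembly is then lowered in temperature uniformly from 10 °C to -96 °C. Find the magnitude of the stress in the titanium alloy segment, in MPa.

σ ≈ 126 MPa (tensile)

Free thermal contraction of the whole bar: Σ αᵢΔT Lᵢ = 12.4×10⁻⁶×106×200 + 8.5×10⁻⁶×106×850 = 1.029 mm.
The walls prevent any net length change, so an axial force P (same in every segment) develops. Compatibility: P · Σ Lᵢ/(AᵢEᵢ) = δ_free.
The series flexibility is Σ Lᵢ/(AᵢEᵢ) = 200/(2325×204×10³) + 850/(1675×114×10³) = 4.873×10⁻⁶ mm/N.
Hence P = δ_free / Σ(L/AE) = 1.029/4.873×10⁻⁶ = 211.1 kN (tensile).
σ_{titanium alloy} = P / A = 211100 / 1675 = 126 MPa.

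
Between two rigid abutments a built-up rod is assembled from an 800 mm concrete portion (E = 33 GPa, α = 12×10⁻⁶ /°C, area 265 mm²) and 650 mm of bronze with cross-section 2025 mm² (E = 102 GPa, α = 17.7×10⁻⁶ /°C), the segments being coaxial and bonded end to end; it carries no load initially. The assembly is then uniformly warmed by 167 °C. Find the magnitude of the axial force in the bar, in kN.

P ≈ 37.2 kN (compressive)

With the walls removed the bar would change length by δ_free = Σ αᵢΔT Lᵢ = 12×10⁻⁶×167×800 + 17.7×10⁻⁶×167×650 = 3.525 mm.
Since the ends are fixed, an axial force P builds up, equal in every segment, with P · Σ Lᵢ/(AᵢEᵢ) = δ_free.
The series flexibility is Σ Lᵢ/(AᵢEᵢ) = 800/(265×33×10³) + 650/(2025×102×10³) = 9.463×10⁻⁵ mm/N.
So P = 3.525 / 9.463×10⁻⁵ = 37.25 kN, compressive.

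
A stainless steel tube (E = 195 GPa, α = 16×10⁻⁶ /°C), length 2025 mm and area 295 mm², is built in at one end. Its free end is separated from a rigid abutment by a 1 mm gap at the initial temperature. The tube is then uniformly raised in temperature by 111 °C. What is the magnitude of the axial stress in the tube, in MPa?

Unrestrained expansion: δ_free = αΔT L = 16×10⁻⁶ × 111 × 2025 = 3.596 mm.
This exceeds the 1 mm gap, so the wall pushes back. The portion of expansion that must be recovered elastically is δ_free − gap = 3.596 − 1 = 2.596 mm.
That suppressed elongation corresponds to σ = E·Δ/L = 195×10³ × 2.596/2025 = 250 MPa.

σ ≈ 250 MPa (compressive)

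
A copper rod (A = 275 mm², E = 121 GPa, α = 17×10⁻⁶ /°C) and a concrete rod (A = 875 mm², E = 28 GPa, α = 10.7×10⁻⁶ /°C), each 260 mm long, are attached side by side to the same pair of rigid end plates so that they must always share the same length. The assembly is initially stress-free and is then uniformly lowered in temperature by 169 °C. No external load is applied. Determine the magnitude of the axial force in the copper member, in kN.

The copper has the larger α, so on cooling it would change length more than the concrete if both were free. The rigid plates force a common final length, so the copper is put into tension and the concrete into compression, with equal and opposite forces P (no external load).
Equating the net (thermal + elastic) strains gives |α₁ − α₂|·ΔT = P·[1/(A₁E₁) + 1/(A₂E₂)].
|α₁ − α₂|·ΔT = 6.3×10⁻⁶ × 169 = 0.001065.
1/(A₁E₁) + 1/(A₂E₂) = 1/(275×121×10³) + 1/(875×28×10³) = 7.087×10⁻⁸ N⁻¹.
P = 0.001065 / 7.087×10⁻⁸ = 15020 N = 15.02 kN.

P ≈ 15 kN (tensile in the copper)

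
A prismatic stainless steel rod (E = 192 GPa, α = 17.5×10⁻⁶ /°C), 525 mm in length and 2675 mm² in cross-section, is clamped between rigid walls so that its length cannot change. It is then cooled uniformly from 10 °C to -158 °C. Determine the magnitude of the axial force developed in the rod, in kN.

The ends cannot move, so σ = EαΔT = 192×10³ × 17.5×10⁻⁶ × 168 = 564.5 MPa.
Axial force P = σA = 564.5 × 2675 = 1.51×10⁶ N = 1510 kN, tensile.

P ≈ 1510 kN (tensile)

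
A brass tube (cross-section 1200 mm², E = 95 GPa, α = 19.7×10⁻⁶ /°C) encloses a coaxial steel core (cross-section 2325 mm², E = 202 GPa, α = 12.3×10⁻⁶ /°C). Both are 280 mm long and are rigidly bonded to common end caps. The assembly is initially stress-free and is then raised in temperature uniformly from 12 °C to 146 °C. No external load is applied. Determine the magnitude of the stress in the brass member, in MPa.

The brass has the larger α, so on heating it would change length more than the steel if both were free. The rigid plates force a common final length, so the brass is put into compression and the steel into tension, with equal and opposite forces P (no external load).
Setting the final lengths equal and cancelling L: (α₁ − α₂)ΔT = P/(A₁E₁) + P/(A₂E₂).
|α₁ − α₂|·ΔT = 7.4×10⁻⁶ × 134 = 0.0009916.
1/(A₁E₁) + 1/(A₂E₂) = 1/(1200×95×10³) + 1/(2325×202×10³) = 1.09×10⁻⁸ N⁻¹.
So P = 0.0009916 / 1.09×10⁻⁸ = 90.96 kN.
σ_{brass} = P/A₁ = 90960/1200 = 75.8 MPa, compressive.

σ ≈ 75.8 MPa (compressive)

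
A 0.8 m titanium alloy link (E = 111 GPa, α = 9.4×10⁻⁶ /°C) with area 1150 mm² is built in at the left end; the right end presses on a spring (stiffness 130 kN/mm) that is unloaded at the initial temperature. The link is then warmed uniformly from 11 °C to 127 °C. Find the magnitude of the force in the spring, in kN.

P ≈ 62.5 kN

If the spring were absent the link would lengthen by αΔT L = 9.4×10⁻⁶ × 116 × 800 = 0.8723 mm.
With a force P in the spring, the elastic change of the link is PL/(AE) and that of the spring is P/k; compatibility requires their sum to equal δ_free.
So P = δ_free / [L/(AE) + 1/k] = 0.8723 / [ 800/(1150×111×10³) + 1/(130×10³) ].
P = 0.8723 / 1.396×10⁻⁵ = 62490 N.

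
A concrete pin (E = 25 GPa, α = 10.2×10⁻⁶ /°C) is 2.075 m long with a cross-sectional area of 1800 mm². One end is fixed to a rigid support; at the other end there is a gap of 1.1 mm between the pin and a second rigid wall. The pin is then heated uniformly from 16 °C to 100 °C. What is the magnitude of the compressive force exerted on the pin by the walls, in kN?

Unrestrained expansion: δ_free = αΔT L = 10.2×10⁻⁶ × 84 × 2075 = 1.778 mm.
This exceeds the 1.1 mm gap, so the wall pushes back. The portion of expansion that must be recovered elastically is δ_free − gap = 1.778 − 1.1 = 0.6779 mm.
That suppressed elongation corresponds to σ = E·Δ/L = 25×10³ × 0.6779/2075 = 8.167 MPa.
Force on the wall = σA = 8.167 × 1800 mm² = 14.7 kN.

P ≈ 14.7 kN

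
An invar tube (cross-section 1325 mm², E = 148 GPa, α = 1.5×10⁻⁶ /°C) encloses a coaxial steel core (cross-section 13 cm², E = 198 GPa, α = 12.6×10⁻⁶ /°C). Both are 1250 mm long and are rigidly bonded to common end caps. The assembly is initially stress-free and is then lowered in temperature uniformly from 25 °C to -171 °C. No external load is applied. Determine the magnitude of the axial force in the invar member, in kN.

P ≈ 242 kN (compressive in the invar)

Both members must finish at the same length. With the larger α, the steel tends to over-contract; the plates restrain it, putting the steel in tension and the invar in compression. With no external load the two internal forces are equal and opposite, magnitude P.
Equating the net (thermal + elastic) strains gives |α₁ − α₂|·ΔT = P·[1/(A₁E₁) + 1/(A₂E₂)].
|α₁ − α₂|·ΔT = 11.1×10⁻⁶ × 196 = 0.002176.
1/(A₁E₁) + 1/(A₂E₂) = 1/(1325×148×10³) + 1/(1300×198×10³) = 8.984×10⁻⁹ N⁻¹.
So P = 0.002176 / 8.984×10⁻⁹ = 242.2 kN.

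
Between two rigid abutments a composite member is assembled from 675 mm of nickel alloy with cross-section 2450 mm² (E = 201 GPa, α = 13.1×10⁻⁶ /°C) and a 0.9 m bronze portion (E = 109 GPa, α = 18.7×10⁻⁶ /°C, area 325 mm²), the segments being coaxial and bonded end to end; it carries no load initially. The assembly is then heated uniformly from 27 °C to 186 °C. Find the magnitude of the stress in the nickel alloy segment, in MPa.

If the supports were absent, the total length change would be Σ αᵢΔT Lᵢ = 13.1×10⁻⁶×159×675 + 18.7×10⁻⁶×159×900 = 4.082 mm.
Since the ends are fixed, an axial force P builds up, equal in every segment, with P · Σ Lᵢ/(AᵢEᵢ) = δ_free.
Σ Lᵢ/(AᵢEᵢ) = 675/(2450×201×10³) + 900/(325×109×10³) = 2.678×10⁻⁵ mm/N.
So P = 4.082 / 2.678×10⁻⁵ = 152.4 kN, compressive.
σ_{nickel alloy} = P / A = 152400 / 2450 = 62.22 MPa.

σ ≈ 62.2 MPa (compressive)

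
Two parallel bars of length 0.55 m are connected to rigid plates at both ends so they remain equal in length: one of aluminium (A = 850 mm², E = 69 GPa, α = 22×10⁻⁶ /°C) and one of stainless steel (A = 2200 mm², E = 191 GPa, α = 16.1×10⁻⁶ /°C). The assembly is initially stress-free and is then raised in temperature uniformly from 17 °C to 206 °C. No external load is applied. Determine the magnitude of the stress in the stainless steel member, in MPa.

σ ≈ 26.1 MPa (tensile)

Both members must finish at the same length. With the larger α, the aluminium tends to over-expand; the plates restrain it, putting the aluminium in compression and the stainless steel in tension. With no external load the two internal forces are equal and opposite, magnitude P.
Setting the final lengths equal and cancelling L: (α₁ − α₂)ΔT = P/(A₁E₁) + P/(A₂E₂).
|α₁ − α₂|·ΔT = 5.9×10⁻⁶ × 189 = 0.001115.
1/(A₁E₁) + 1/(A₂E₂) = 1/(850×69×10³) + 1/(2200×191×10³) = 1.943×10⁻⁸ N⁻¹.
So P = 0.001115 / 1.943×10⁻⁸ = 57.39 kN.
σ_{stainless steel} = P/A₂ = 57390/2200 = 26.09 MPa, tensile.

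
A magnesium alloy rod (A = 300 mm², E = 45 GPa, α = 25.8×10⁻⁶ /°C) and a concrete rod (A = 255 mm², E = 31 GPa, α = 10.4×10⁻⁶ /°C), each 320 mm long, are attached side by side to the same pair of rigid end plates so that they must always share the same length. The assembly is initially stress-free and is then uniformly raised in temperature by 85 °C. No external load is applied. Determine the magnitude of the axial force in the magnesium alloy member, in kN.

The magnesium alloy has the larger α, so on heating it would change length more than the concrete if both were free. The rigid plates force a common final length, so the magnesium alloy is put into compression and the concrete into tension, with equal and opposite forces P (no external load).
Setting the final lengths equal and cancelling L: (α₁ − α₂)ΔT = P/(A₁E₁) + P/(A₂E₂).
|α₁ − α₂|·ΔT = 15.4×10⁻⁶ × 85 = 0.001309.
1/(A₁E₁) + 1/(A₂E₂) = 1/(300×45×10³) + 1/(255×31×10³) = 2.006×10⁻⁷ N⁻¹.
So P = 0.001309 / 2.006×10⁻⁷ = 6.526 kN.

P ≈ 6.53 kN (compressive in the magnesium alloy)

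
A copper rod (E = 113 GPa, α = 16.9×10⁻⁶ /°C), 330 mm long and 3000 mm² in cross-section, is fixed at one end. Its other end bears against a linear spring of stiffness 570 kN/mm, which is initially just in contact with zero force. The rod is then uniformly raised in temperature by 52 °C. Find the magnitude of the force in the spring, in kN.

P ≈ 106 kN

If the spring were absent the rod would lengthen by αΔT L = 16.9×10⁻⁶ × 52 × 330 = 0.29 mm.
Let P be the compressive force at the spring. The rod shortens elastically by PL/(AE) and the spring compresses by P/k; together these equal δ_free.
P [ L/(AE) + 1/k ] = δ_free → P [ 330/(3000×113×10³) + 1/(570×10³) ] = 0.29.
P = 0.29 / 2.728×10⁻⁶ = 106300 N.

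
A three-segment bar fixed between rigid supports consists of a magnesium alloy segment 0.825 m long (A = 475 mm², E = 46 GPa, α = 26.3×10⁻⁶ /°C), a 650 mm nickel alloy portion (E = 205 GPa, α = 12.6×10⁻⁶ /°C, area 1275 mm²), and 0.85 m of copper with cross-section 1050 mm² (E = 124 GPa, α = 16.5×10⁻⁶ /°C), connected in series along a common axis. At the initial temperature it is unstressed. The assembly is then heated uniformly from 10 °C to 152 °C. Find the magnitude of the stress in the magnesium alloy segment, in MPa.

Free thermal expansion of the whole bar: Σ αᵢΔT Lᵢ = 26.3×10⁻⁶×142×825 + 12.6×10⁻⁶×142×650 + 16.5×10⁻⁶×142×850 = 6.236 mm.
Since the ends are fixed, an axial force P builds up, equal in every segment, with P · Σ Lᵢ/(AᵢEᵢ) = δ_free.
Σ Lᵢ/(AᵢEᵢ) = 825/(475×46×10³) + 650/(1275×205×10³) + 850/(1050×124×10³) = 4.677×10⁻⁵ mm/N.
P = 6.236 / 4.677×10⁻⁵ = 133300 N = 133.3 kN, compressive.
σ_{magnesium alloy} = P / A = 133300 / 475 = 280.7 MPa.

σ ≈ 281 MPa (compressive)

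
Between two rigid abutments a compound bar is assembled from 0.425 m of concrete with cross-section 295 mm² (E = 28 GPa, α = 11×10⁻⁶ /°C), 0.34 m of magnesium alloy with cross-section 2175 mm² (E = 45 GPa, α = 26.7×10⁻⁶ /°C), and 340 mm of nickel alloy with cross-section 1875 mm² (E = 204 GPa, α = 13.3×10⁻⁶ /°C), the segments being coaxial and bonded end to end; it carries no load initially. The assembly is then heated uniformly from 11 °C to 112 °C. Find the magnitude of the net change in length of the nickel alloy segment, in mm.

With the walls removed the bar would change length by δ_free = Σ αᵢΔT Lᵢ = 11×10⁻⁶×101×425 + 26.7×10⁻⁶×101×340 + 13.3×10⁻⁶×101×340 = 1.846 mm.
The walls prevent any net length change, so an axial force P (same in every segment) develops. Compatibility: P · Σ Lᵢ/(AᵢEᵢ) = δ_free.
Σ Lᵢ/(AᵢEᵢ) = 425/(295×28×10³) + 340/(2175×45×10³) + 340/(1875×204×10³) = 5.582×10⁻⁵ mm/N.
So P = 1.846 / 5.582×10⁻⁵ = 33.07 kN, compressive.
For the nickel alloy segment, free thermal change = 13.3×10⁻⁶×101×340 = 0.4567 mm and elastic change from P = 33070×340/(1875×204×10³) = 0.02939 mm; these oppose, so the net change is 0.427 mm (segment lengthens).

|ΔL| ≈ 0.427 mm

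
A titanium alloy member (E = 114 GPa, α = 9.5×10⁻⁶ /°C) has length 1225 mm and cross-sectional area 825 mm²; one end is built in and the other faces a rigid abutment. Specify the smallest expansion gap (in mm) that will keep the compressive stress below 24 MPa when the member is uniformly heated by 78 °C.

g ≈ 0.65 mm

Free expansion if unrestrained: δ_free = αΔT L = 9.5×10⁻⁶ × 78 × 1225 = 0.9077 mm.
A stress of 24 MPa corresponds to the wall pushing the member back by σL/E = 24×1225/(114×10³) = 0.2579 mm.
The gap must absorb the remainder: g_min = 0.9077 − 0.2579 = 0.6498 mm.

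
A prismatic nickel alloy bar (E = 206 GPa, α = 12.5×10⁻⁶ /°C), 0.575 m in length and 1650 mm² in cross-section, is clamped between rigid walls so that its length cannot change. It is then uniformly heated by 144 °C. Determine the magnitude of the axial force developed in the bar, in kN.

With zero net strain, σ = E·αΔT = 206 GPa × 12.5×10⁻⁶ × 144 = 370.8 MPa.
Then P = σA = 370.8 × 1650 mm² = 611.8 kN, compressive.

P ≈ 612 kN (compressive)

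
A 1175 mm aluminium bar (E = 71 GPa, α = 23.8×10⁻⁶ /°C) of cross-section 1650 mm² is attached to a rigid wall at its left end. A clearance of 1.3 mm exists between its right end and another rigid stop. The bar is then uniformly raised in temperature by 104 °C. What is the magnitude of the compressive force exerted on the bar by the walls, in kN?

If the wall were absent the bar would grow by αΔT L = 23.8×10⁻⁶ × 104 × 1175 = 2.908 mm.
After closing the 1.3 mm clearance, 2.908 − 1.3 = 1.608 mm of expansion remains to be suppressed by the wall.
That suppressed elongation corresponds to σ = E·Δ/L = 71×10³ × 1.608/1175 = 97.19 MPa.
P = σA = 97.19 × 1650 = 160.4 kN.

P ≈ 160 kN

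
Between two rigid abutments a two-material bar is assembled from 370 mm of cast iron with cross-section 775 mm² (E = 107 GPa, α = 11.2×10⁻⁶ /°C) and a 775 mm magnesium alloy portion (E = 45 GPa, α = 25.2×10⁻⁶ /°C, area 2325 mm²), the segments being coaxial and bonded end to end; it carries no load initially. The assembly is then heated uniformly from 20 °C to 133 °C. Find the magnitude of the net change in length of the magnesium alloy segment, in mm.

|ΔL| ≈ 0.537 mm

Free thermal expansion of the whole bar: Σ αᵢΔT Lᵢ = 11.2×10⁻⁶×113×370 + 25.2×10⁻⁶×113×775 = 2.675 mm.
The rigid supports impose zero overall length change; the single axial force P common to all segments must satisfy P Σ Lᵢ/(AᵢEᵢ) = δ_free.
The series flexibility is Σ Lᵢ/(AᵢEᵢ) = 370/(775×107×10³) + 775/(2325×45×10³) = 1.187×10⁻⁵ mm/N.
P = 2.675 / 1.187×10⁻⁵ = 225400 N = 225.4 kN, compressive.
For the magnesium alloy segment, free thermal change = 25.2×10⁻⁶×113×775 = 2.207 mm and elastic change from P = 225400×775/(2325×45×10³) = 1.67 mm; these oppose, so the net change is 0.537 mm (segment lengthens).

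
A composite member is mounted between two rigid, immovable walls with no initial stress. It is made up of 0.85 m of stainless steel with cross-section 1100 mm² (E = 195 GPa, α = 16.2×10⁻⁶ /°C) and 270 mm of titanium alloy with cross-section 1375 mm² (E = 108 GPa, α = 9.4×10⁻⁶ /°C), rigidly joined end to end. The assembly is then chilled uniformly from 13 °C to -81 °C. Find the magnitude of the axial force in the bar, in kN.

P ≈ 265 kN (tensile)

If the supports were absent, the total length change would be Σ αᵢΔT Lᵢ = 16.2×10⁻⁶×94×850 + 9.4×10⁻⁶×94×270 = 1.533 mm.
The rigid supports impose zero overall length change; the single axial force P common to all segments must satisfy P Σ Lᵢ/(AᵢEᵢ) = δ_free.
The series flexibility is Σ Lᵢ/(AᵢEᵢ) = 850/(1100×195×10³) + 270/(1375×108×10³) = 5.781×10⁻⁶ mm/N.
So P = 1.533 / 5.781×10⁻⁶ = 265.2 kN, tensile.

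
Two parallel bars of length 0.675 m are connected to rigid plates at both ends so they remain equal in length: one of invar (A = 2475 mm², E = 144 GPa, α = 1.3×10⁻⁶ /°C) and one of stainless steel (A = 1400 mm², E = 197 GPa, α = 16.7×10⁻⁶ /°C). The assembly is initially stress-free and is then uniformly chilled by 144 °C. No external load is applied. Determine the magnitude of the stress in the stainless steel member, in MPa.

The stainless steel has the larger α, so on cooling it would change length more than the invar if both were free. The rigid plates force a common final length, so the stainless steel is put into tension and the invar into compression, with equal and opposite forces P (no external load).
Compatibility of the two members (thermal + elastic change equal): (α₁ − α₂)ΔT = P·[1/(A₁E₁) + 1/(A₂E₂)].
|α₁ − α₂|·ΔT = 15.4×10⁻⁶ × 144 = 0.002218.
1/(A₁E₁) + 1/(A₂E₂) = 1/(2475×144×10³) + 1/(1400×197×10³) = 6.432×10⁻⁹ N⁻¹.
P = 0.002218 / 6.432×10⁻⁹ = 344800 N = 344.8 kN.
σ_{stainless steel} = P/A₂ = 344800/1400 = 246.3 MPa, tensile.

σ ≈ 246 MPa (tensile)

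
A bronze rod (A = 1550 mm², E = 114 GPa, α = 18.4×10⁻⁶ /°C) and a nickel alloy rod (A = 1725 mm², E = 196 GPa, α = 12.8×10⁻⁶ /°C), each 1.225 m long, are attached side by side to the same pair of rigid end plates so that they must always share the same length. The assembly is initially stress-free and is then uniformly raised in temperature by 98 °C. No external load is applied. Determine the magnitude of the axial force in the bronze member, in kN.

The bronze has the larger α, so on heating it would change length more than the nickel alloy if both were free. The rigid plates force a common final length, so the bronze is put into compression and the nickel alloy into tension, with equal and opposite forces P (no external load).
Setting the final lengths equal and cancelling L: (α₁ − α₂)ΔT = P/(A₁E₁) + P/(A₂E₂).
|α₁ − α₂|·ΔT = 5.6×10⁻⁶ × 98 = 0.0005488.
1/(A₁E₁) + 1/(A₂E₂) = 1/(1550×114×10³) + 1/(1725×196×10³) = 8.617×10⁻⁹ N⁻¹.
P = 0.0005488 / 8.617×10⁻⁹ = 63690 N = 63.69 kN.

P ≈ 63.7 kN (compressive in the bronze)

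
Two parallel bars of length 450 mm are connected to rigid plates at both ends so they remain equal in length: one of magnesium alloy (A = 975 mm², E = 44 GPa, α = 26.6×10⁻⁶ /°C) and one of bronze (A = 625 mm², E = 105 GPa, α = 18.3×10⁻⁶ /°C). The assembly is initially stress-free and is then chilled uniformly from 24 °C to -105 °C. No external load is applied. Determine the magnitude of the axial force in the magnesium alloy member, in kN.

P ≈ 27.8 kN (tensile in the magnesium alloy)

Both members must finish at the same length. With the larger α, the magnesium alloy tends to over-contract; the plates restrain it, putting the magnesium alloy in tension and the bronze in compression. With no external load the two internal forces are equal and opposite, magnitude P.
Compatibility of the two members (thermal + elastic change equal): (α₁ − α₂)ΔT = P·[1/(A₁E₁) + 1/(A₂E₂)].
|α₁ − α₂|·ΔT = 8.3×10⁻⁶ × 129 = 0.001071.
1/(A₁E₁) + 1/(A₂E₂) = 1/(975×44×10³) + 1/(625×105×10³) = 3.855×10⁻⁸ N⁻¹.
So P = 0.001071 / 3.855×10⁻⁸ = 27.78 kN.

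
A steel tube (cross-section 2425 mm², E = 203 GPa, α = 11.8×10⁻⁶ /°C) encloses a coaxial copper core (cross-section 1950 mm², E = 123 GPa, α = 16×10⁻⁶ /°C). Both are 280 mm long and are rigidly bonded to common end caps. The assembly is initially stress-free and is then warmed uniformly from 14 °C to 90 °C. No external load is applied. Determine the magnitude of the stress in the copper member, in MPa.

σ ≈ 26.4 MPa (compressive)

Equilibrium of a rigid end plate with no external load gives equal and opposite internal forces ±P in the two members. Since α_{copper} > α_{steel}, heating drives the copper into compression and the steel into tension.
Compatibility of the two members (thermal + elastic change equal): (α₁ − α₂)ΔT = P·[1/(A₁E₁) + 1/(A₂E₂)].
|α₁ − α₂|·ΔT = 4.2×10⁻⁶ × 76 = 0.0003192.
1/(A₁E₁) + 1/(A₂E₂) = 1/(2425×203×10³) + 1/(1950×123×10³) = 6.201×10⁻⁹ N⁻¹.
P = 0.0003192 / 6.201×10⁻⁹ = 51480 N = 51.48 kN.
σ_{copper} = P/A₂ = 51480/1950 = 26.4 MPa, compressive.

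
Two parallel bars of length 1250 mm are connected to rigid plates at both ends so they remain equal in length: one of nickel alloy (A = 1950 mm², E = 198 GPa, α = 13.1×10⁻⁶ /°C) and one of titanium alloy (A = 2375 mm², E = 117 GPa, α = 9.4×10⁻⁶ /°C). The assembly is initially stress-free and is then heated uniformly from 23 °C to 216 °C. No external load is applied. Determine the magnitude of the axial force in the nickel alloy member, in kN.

P ≈ 115 kN (compressive in the nickel alloy)

The nickel alloy has the larger α, so on heating it would change length more than the titanium alloy if both were free. The rigid plates force a common final length, so the nickel alloy is put into compression and the titanium alloy into tension, with equal and opposite forces P (no external load).
Equating the net (thermal + elastic) strains gives |α₁ − α₂|·ΔT = P·[1/(A₁E₁) + 1/(A₂E₂)].
|α₁ − α₂|·ΔT = 3.7×10⁻⁶ × 193 = 0.0007141.
1/(A₁E₁) + 1/(A₂E₂) = 1/(1950×198×10³) + 1/(2375×117×10³) = 6.189×10⁻⁹ N⁻¹.
P = 0.0007141 / 6.189×10⁻⁹ = 115400 N = 115.4 kN.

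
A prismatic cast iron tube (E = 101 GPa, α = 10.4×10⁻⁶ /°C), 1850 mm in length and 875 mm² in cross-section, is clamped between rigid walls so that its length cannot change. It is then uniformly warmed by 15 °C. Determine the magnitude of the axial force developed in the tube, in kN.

With zero net strain, σ = E·αΔT = 101 GPa × 10.4×10⁻⁶ × 15 = 15.76 MPa.
Axial force P = σA = 15.76 × 875 = 13790 N = 13.79 kN, compressive.

P ≈ 13.8 kN (compressive)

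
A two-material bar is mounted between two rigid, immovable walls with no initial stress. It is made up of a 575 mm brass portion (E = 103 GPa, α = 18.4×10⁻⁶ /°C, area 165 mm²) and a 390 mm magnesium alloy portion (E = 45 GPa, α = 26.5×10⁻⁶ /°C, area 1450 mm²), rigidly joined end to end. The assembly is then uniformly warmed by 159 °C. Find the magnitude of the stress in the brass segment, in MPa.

With the walls removed the bar would change length by δ_free = Σ αᵢΔT Lᵢ = 18.4×10⁻⁶×159×575 + 26.5×10⁻⁶×159×390 = 3.325 mm.
Since the ends are fixed, an axial force P builds up, equal in every segment, with P · Σ Lᵢ/(AᵢEᵢ) = δ_free.
The series flexibility is Σ Lᵢ/(AᵢEᵢ) = 575/(165×103×10³) + 390/(1450×45×10³) = 3.981×10⁻⁵ mm/N.
So P = 3.325 / 3.981×10⁻⁵ = 83.53 kN, compressive.
σ_{brass} = P / A = 83530 / 165 = 506.3 MPa.

σ ≈ 506 MPa (compressive)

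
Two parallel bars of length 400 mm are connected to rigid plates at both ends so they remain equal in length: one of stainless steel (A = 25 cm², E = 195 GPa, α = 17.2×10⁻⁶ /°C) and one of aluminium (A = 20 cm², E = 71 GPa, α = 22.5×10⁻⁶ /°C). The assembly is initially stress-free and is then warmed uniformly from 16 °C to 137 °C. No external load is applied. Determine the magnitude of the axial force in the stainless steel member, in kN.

P ≈ 70.5 kN (tensile in the stainless steel)

Equilibrium of a rigid end plate with no external load gives equal and opposite internal forces ±P in the two members. Since α_{aluminium} > α_{stainless steel}, heating drives the aluminium into compression and the stainless steel into tension.
Compatibility of the two members (thermal + elastic change equal): (α₁ − α₂)ΔT = P·[1/(A₁E₁) + 1/(A₂E₂)].
|α₁ − α₂|·ΔT = 5.3×10⁻⁶ × 121 = 0.0006413.
1/(A₁E₁) + 1/(A₂E₂) = 1/(2500×195×10³) + 1/(2000×71×10³) = 9.094×10⁻⁹ N⁻¹.
P = 0.0006413 / 9.094×10⁻⁹ = 70520 N = 70.52 kN.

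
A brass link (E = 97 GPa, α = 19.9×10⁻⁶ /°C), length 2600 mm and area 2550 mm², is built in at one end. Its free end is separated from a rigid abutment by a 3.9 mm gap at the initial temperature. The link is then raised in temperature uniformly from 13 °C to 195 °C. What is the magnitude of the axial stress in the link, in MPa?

σ ≈ 206 MPa (compressive)

Free thermal elongation = αΔT L = 19.9×10⁻⁶ × 182 × 2600 = 9.417 mm.
The gap closes (δ_free > 3.9 mm) and the wall then resists a further 9.417 − 3.9 = 5.517 mm of expansion.
Compatibility: PL/(AE) = 5.517 mm, so σ = P/A = E × (5.517/2600) = 205.8 MPa.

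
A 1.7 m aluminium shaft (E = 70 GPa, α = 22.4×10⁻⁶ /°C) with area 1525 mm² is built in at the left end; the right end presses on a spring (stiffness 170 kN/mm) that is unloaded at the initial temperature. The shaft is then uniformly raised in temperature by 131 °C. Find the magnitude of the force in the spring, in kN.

P ≈ 229 kN

Free thermal expansion: δ_free = αΔT L = 22.4×10⁻⁶ × 131 × 1700 = 4.988 mm.
With a force P in the spring, the elastic change of the shaft is PL/(AE) and that of the spring is P/k; compatibility requires their sum to equal δ_free.
So P = δ_free / [L/(AE) + 1/k] = 4.988 / [ 1700/(1525×70×10³) + 1/(170×10³) ].
P = 4.988 / 2.181×10⁻⁵ = 228800 N.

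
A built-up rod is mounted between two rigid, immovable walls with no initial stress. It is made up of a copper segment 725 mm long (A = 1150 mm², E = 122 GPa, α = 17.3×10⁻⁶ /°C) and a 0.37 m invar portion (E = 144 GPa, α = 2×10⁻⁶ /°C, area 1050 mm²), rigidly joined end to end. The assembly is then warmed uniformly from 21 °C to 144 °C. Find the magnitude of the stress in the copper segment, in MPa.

If the supports were absent, the total length change would be Σ αᵢΔT Lᵢ = 17.3×10⁻⁶×123×725 + 2×10⁻⁶×123×370 = 1.634 mm.
The rigid supports impose zero overall length change; the single axial force P common to all segments must satisfy P Σ Lᵢ/(AᵢEᵢ) = δ_free.
Σ Lᵢ/(AᵢEᵢ) = 725/(1150×122×10³) + 370/(1050×144×10³) = 7.615×10⁻⁶ mm/N.
P = 1.634 / 7.615×10⁻⁶ = 214600 N = 214.6 kN, compressive.
σ_{copper} = P / A = 214600 / 1150 = 186.6 MPa.

σ ≈ 187 MPa (compressive)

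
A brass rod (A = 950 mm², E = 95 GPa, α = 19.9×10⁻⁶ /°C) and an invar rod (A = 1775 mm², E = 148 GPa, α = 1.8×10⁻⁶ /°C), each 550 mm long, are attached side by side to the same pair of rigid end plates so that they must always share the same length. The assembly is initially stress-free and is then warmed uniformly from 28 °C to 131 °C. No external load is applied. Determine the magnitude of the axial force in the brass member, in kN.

P ≈ 125 kN (compressive in the brass)

The brass has the larger α, so on heating it would change length more than the invar if both were free. The rigid plates force a common final length, so the brass is put into compression and the invar into tension, with equal and opposite forces P (no external load).
Equating the net (thermal + elastic) strains gives |α₁ − α₂|·ΔT = P·[1/(A₁E₁) + 1/(A₂E₂)].
|α₁ − α₂|·ΔT = 18.1×10⁻⁶ × 103 = 0.001864.
1/(A₁E₁) + 1/(A₂E₂) = 1/(950×95×10³) + 1/(1775×148×10³) = 1.489×10⁻⁸ N⁻¹.
So P = 0.001864 / 1.489×10⁻⁸ = 125.2 kN.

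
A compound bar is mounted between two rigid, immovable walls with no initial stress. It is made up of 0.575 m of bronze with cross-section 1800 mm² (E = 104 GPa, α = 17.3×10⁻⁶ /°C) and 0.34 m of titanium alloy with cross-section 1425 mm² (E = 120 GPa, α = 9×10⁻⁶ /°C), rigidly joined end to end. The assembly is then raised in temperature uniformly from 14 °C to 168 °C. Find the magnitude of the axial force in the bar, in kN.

P ≈ 396 kN (compressive)

Free thermal expansion of the whole bar: Σ αᵢΔT Lᵢ = 17.3×10⁻⁶×154×575 + 9×10⁻⁶×154×340 = 2.003 mm.
The rigid supports impose zero overall length change; the single axial force P common to all segments must satisfy P Σ Lᵢ/(AᵢEᵢ) = δ_free.
The series flexibility is Σ Lᵢ/(AᵢEᵢ) = 575/(1800×104×10³) + 340/(1425×120×10³) = 5.06×10⁻⁶ mm/N.
P = 2.003 / 5.06×10⁻⁶ = 395900 N = 395.9 kN, compressive.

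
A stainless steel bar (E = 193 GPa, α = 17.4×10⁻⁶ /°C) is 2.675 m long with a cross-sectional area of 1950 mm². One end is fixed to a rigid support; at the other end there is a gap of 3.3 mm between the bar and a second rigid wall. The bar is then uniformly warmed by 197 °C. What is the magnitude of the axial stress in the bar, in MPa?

σ ≈ 423 MPa (compressive)

Free thermal elongation = αΔT L = 17.4×10⁻⁶ × 197 × 2675 = 9.169 mm.
The gap closes (δ_free > 3.3 mm) and the wall then resists a further 9.169 − 3.3 = 5.869 mm of expansion.
Compatibility: PL/(AE) = 5.869 mm, so σ = P/A = E × (5.869/2675) = 423.5 MPa.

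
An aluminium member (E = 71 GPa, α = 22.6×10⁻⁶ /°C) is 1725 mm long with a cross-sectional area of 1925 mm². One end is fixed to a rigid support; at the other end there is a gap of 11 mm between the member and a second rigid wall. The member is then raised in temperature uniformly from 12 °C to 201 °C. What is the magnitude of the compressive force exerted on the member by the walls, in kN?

P ≈ 0 kN

If the wall were absent the member would grow by αΔT L = 22.6×10⁻⁶ × 189 × 1725 = 7.368 mm.
This is smaller than the 11 mm clearance, so the member expands freely without reaching the stop — the stress is zero.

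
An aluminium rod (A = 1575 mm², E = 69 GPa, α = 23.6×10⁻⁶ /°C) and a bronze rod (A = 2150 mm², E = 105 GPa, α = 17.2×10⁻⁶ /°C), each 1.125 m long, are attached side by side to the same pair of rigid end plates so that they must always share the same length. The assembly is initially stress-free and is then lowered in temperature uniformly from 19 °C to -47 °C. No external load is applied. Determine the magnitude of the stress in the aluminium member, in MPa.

Both members must finish at the same length. With the larger α, the aluminium tends to over-contract; the plates restrain it, putting the aluminium in tension and the bronze in compression. With no external load the two internal forces are equal and opposite, magnitude P.
Compatibility of the two members (thermal + elastic change equal): (α₁ − α₂)ΔT = P·[1/(A₁E₁) + 1/(A₂E₂)].
|α₁ − α₂|·ΔT = 6.4×10⁻⁶ × 66 = 0.0004224.
1/(A₁E₁) + 1/(A₂E₂) = 1/(1575×69×10³) + 1/(2150×105×10³) = 1.363×10⁻⁸ N⁻¹.
So P = 0.0004224 / 1.363×10⁻⁸ = 30.99 kN.
σ_{aluminium} = P/A₁ = 30990/1575 = 19.67 MPa, tensile.

σ ≈ 19.7 MPa (tensile)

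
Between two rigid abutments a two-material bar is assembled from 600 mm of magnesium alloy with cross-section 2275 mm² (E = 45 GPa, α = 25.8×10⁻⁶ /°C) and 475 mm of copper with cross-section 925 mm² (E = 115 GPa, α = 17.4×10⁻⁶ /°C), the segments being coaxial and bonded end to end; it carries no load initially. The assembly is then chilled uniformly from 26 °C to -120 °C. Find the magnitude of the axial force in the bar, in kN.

Free thermal contraction of the whole bar: Σ αᵢΔT Lᵢ = 25.8×10⁻⁶×146×600 + 17.4×10⁻⁶×146×475 = 3.467 mm.
The rigid supports impose zero overall length change; the single axial force P common to all segments must satisfy P Σ Lᵢ/(AᵢEᵢ) = δ_free.
Σ Lᵢ/(AᵢEᵢ) = 600/(2275×45×10³) + 475/(925×115×10³) = 1.033×10⁻⁵ mm/N.
So P = 3.467 / 1.033×10⁻⁵ = 335.7 kN, tensile.

P ≈ 336 kN (tensile)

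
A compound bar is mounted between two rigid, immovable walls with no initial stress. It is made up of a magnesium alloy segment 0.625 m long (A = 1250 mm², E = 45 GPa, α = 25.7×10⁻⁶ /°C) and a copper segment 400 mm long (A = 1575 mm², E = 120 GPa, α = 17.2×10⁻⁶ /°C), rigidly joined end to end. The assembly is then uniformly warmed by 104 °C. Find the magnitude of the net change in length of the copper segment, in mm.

Free thermal expansion of the whole bar: Σ αᵢΔT Lᵢ = 25.7×10⁻⁶×104×625 + 17.2×10⁻⁶×104×400 = 2.386 mm.
The rigid supports impose zero overall length change; the single axial force P common to all segments must satisfy P Σ Lᵢ/(AᵢEᵢ) = δ_free.
The series flexibility is Σ Lᵢ/(AᵢEᵢ) = 625/(1250×45×10³) + 400/(1575×120×10³) = 1.323×10⁻⁵ mm/N.
Hence P = δ_free / Σ(L/AE) = 2.386/1.323×10⁻⁵ = 180.4 kN (compressive).
For the copper segment, free thermal change = 17.2×10⁻⁶×104×400 = 0.7155 mm and elastic change from P = 180400×400/(1575×120×10³) = 0.3818 mm; these oppose, so the net change is 0.334 mm (segment lengthens).

|ΔL| ≈ 0.334 mm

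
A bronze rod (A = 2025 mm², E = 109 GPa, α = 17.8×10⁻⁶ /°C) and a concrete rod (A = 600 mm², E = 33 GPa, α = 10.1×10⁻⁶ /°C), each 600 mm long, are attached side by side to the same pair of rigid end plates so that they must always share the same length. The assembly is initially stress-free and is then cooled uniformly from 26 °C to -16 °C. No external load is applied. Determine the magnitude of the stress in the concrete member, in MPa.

Both members must finish at the same length. With the larger α, the bronze tends to over-contract; the plates restrain it, putting the bronze in tension and the concrete in compression. With no external load the two internal forces are equal and opposite, magnitude P.
Setting the final lengths equal and cancelling L: (α₁ − α₂)ΔT = P/(A₁E₁) + P/(A₂E₂).
|α₁ − α₂|·ΔT = 7.7×10⁻⁶ × 42 = 0.0003234.
1/(A₁E₁) + 1/(A₂E₂) = 1/(2025×109×10³) + 1/(600×33×10³) = 5.504×10⁻⁸ N⁻¹.
P = 0.0003234 / 5.504×10⁻⁸ = 5876 N = 5.876 kN.
σ_{concrete} = P/A₂ = 5876/600 = 9.794 MPa, compressive.

σ ≈ 9.79 MPa (compressive)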